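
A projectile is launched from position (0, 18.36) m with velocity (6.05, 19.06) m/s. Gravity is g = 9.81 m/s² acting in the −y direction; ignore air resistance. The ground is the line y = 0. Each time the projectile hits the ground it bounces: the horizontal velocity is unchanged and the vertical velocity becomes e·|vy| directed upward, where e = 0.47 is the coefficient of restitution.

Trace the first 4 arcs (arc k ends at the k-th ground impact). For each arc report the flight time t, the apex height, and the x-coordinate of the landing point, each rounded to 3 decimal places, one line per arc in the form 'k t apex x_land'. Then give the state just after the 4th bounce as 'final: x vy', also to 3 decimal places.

1 4.685 36.876 28.343
2 2.577 8.146 43.936
3 1.211 1.799 51.265
4 0.569 0.397 54.710
final: 54.710 1.313

Arc 1: start y=18.360, vy=19.060 → t=4.685, apex=36.876, x_land=28.343, impact vy=-26.898
  bounce: vy ← 0.47·26.898 = 12.642
Arc 2: start y=0.000, vy=12.642 → t=2.577, apex=8.146, x_land=43.936, impact vy=-12.642
  bounce: vy ← 0.47·12.642 = 5.942
Arc 3: start y=0.000, vy=5.942 → t=1.211, apex=1.799, x_land=51.265, impact vy=-5.942
  bounce: vy ← 0.47·5.942 = 2.793
Arc 4: start y=0.000, vy=2.793 → t=0.569, apex=0.397, x_land=54.710, impact vy=-2.793
  bounce: vy ← 0.47·2.793 = 1.313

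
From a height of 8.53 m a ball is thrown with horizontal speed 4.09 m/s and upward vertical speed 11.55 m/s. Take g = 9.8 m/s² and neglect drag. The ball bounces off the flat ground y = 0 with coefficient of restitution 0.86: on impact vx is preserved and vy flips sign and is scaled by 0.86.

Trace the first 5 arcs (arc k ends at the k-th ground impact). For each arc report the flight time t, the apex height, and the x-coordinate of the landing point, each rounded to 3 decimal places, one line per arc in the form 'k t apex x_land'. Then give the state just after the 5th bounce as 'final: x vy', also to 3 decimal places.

Arc 1: start y=8.530, vy=11.550 → t=2.948, apex=15.336, x_land=12.056, impact vy=-17.338
  bounce: vy ← 0.86·17.338 = 14.910
Arc 2: start y=0.000, vy=14.910 → t=3.043, apex=11.343, x_land=24.502, impact vy=-14.910
  bounce: vy ← 0.86·14.910 = 12.823
Arc 3: start y=0.000, vy=12.823 → t=2.617, apex=8.389, x_land=35.205, impact vy=-12.823
  bounce: vy ← 0.86·12.823 = 11.028
Arc 4: start y=0.000, vy=11.028 → t=2.251, apex=6.205, x_land=44.410, impact vy=-11.028
  bounce: vy ← 0.86·11.028 = 9.484
Arc 5: start y=0.000, vy=9.484 → t=1.935, apex=4.589, x_land=52.326, impact vy=-9.484
  bounce: vy ← 0.86·9.484 = 8.156

1 2.948 15.336 12.056
2 3.043 11.343 24.502
3 2.617 8.389 35.205
4 2.251 6.205 44.410
5 1.935 4.589 52.326
final: 52.326 8.156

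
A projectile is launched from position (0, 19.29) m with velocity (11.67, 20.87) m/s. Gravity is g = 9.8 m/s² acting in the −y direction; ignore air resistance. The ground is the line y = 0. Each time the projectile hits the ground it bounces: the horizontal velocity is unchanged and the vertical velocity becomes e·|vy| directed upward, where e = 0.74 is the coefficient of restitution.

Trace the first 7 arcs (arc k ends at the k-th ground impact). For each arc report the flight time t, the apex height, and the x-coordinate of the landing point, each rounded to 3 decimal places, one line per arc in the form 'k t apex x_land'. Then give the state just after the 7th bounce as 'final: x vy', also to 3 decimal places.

Arc 1: start y=19.290, vy=20.870 → t=5.040, apex=41.512, x_land=58.820, impact vy=-28.524
  bounce: vy ← 0.74·28.524 = 21.108
Arc 2: start y=0.000, vy=21.108 → t=4.308, apex=22.732, x_land=109.091, impact vy=-21.108
  bounce: vy ← 0.74·21.108 = 15.620
Arc 3: start y=0.000, vy=15.620 → t=3.188, apex=12.448, x_land=146.292, impact vy=-15.620
  bounce: vy ← 0.74·15.620 = 11.559
Arc 4: start y=0.000, vy=11.559 → t=2.359, apex=6.817, x_land=173.821, impact vy=-11.559
  bounce: vy ← 0.74·11.559 = 8.553
Arc 5: start y=0.000, vy=8.553 → t=1.746, apex=3.733, x_land=194.192, impact vy=-8.553
  bounce: vy ← 0.74·8.553 = 6.330
Arc 6: start y=0.000, vy=6.330 → t=1.292, apex=2.044, x_land=209.267, impact vy=-6.330
  bounce: vy ← 0.74·6.330 = 4.684
Arc 7: start y=0.000, vy=4.684 → t=0.956, apex=1.119, x_land=220.422, impact vy=-4.684
  bounce: vy ← 0.74·4.684 = 3.466

1 5.040 41.512 58.820
2 4.308 22.732 109.091
3 3.188 12.448 146.292
4 2.359 6.817 173.821
5 1.746 3.733 194.192
6 1.292 2.044 209.267
7 0.956 1.119 220.422
final: 220.422 3.466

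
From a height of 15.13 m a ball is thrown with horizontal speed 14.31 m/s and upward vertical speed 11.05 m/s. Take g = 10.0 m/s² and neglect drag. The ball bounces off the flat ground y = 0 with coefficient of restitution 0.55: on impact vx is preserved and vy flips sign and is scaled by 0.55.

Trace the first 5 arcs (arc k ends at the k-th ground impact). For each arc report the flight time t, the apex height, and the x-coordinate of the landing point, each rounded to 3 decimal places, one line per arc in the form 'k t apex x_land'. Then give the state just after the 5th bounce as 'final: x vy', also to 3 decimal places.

Arc 1: start y=15.130, vy=11.050 → t=3.166, apex=21.235, x_land=45.303, impact vy=-20.608
  bounce: vy ← 0.55·20.608 = 11.335
Arc 2: start y=0.000, vy=11.335 → t=2.267, apex=6.424, x_land=77.743, impact vy=-11.335
  bounce: vy ← 0.55·11.335 = 6.234
Arc 3: start y=0.000, vy=6.234 → t=1.247, apex=1.943, x_land=95.584, impact vy=-6.234
  bounce: vy ← 0.55·6.234 = 3.429
Arc 4: start y=0.000, vy=3.429 → t=0.686, apex=0.588, x_land=105.397, impact vy=-3.429
  bounce: vy ← 0.55·3.429 = 1.886
Arc 5: start y=0.000, vy=1.886 → t=0.377, apex=0.178, x_land=110.794, impact vy=-1.886
  bounce: vy ← 0.55·1.886 = 1.037

1 3.166 21.235 45.303
2 2.267 6.424 77.743
3 1.247 1.943 95.584
4 0.686 0.588 105.397
5 0.377 0.178 110.794
final: 110.794 1.037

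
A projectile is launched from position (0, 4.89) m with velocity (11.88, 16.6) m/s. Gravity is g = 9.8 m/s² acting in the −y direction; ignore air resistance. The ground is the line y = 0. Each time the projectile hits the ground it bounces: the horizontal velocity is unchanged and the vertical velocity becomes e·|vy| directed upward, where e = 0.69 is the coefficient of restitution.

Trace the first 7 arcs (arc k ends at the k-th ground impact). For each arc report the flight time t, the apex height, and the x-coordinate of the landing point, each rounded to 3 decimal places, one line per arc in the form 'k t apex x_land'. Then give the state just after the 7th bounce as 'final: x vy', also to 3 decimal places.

1 3.660 18.949 43.485
2 2.714 9.022 75.725
3 1.873 4.295 97.971
4 1.292 2.045 113.320
5 0.892 0.974 123.911
6 0.615 0.464 131.219
7 0.424 0.221 136.261
final: 136.261 1.435

Arc 1: start y=4.890, vy=16.600 → t=3.660, apex=18.949, x_land=43.485, impact vy=-19.272
  bounce: vy ← 0.69·19.272 = 13.298
Arc 2: start y=0.000, vy=13.298 → t=2.714, apex=9.022, x_land=75.725, impact vy=-13.298
  bounce: vy ← 0.69·13.298 = 9.175
Arc 3: start y=0.000, vy=9.175 → t=1.873, apex=4.295, x_land=97.971, impact vy=-9.175
  bounce: vy ← 0.69·9.175 = 6.331
Arc 4: start y=0.000, vy=6.331 → t=1.292, apex=2.045, x_land=113.320, impact vy=-6.331
  bounce: vy ← 0.69·6.331 = 4.368
Arc 5: start y=0.000, vy=4.368 → t=0.892, apex=0.974, x_land=123.911, impact vy=-4.368
  bounce: vy ← 0.69·4.368 = 3.014
Arc 6: start y=0.000, vy=3.014 → t=0.615, apex=0.464, x_land=131.219, impact vy=-3.014
  bounce: vy ← 0.69·3.014 = 2.080
Arc 7: start y=0.000, vy=2.080 → t=0.424, apex=0.221, x_land=136.261, impact vy=-2.080
  bounce: vy ← 0.69·2.080 = 1.435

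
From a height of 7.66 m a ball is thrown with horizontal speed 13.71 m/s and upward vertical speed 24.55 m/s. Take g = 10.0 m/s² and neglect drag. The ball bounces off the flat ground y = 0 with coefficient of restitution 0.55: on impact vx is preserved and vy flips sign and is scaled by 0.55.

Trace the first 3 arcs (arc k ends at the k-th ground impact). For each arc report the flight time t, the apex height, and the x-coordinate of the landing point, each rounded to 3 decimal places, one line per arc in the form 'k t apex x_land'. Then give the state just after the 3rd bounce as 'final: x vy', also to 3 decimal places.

Arc 1: start y=7.660, vy=24.550 → t=5.204, apex=37.795, x_land=71.352, impact vy=-27.494
  bounce: vy ← 0.55·27.494 = 15.122
Arc 2: start y=0.000, vy=15.122 → t=3.024, apex=11.433, x_land=112.815, impact vy=-15.122
  bounce: vy ← 0.55·15.122 = 8.317
Arc 3: start y=0.000, vy=8.317 → t=1.663, apex=3.458, x_land=135.620, impact vy=-8.317
  bounce: vy ← 0.55·8.317 = 4.574

1 5.204 37.795 71.352
2 3.024 11.433 112.815
3 1.663 3.458 135.620
final: 135.620 4.574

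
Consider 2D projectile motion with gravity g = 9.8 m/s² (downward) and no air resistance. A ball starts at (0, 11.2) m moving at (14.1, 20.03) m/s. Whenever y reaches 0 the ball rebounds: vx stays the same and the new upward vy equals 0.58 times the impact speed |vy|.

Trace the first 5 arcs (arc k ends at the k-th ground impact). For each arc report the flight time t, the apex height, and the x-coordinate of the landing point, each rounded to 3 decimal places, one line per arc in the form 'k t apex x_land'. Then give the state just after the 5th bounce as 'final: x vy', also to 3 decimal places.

Arc 1: start y=11.200, vy=20.030 → t=4.586, apex=31.669, x_land=64.665, impact vy=-24.914
  bounce: vy ← 0.58·24.914 = 14.450
Arc 2: start y=0.000, vy=14.450 → t=2.949, apex=10.654, x_land=106.246, impact vy=-14.450
  bounce: vy ← 0.58·14.450 = 8.381
Arc 3: start y=0.000, vy=8.381 → t=1.710, apex=3.584, x_land=130.363, impact vy=-8.381
  bounce: vy ← 0.58·8.381 = 4.861
Arc 4: start y=0.000, vy=4.861 → t=0.992, apex=1.206, x_land=144.351, impact vy=-4.861
  bounce: vy ← 0.58·4.861 = 2.819
Arc 5: start y=0.000, vy=2.819 → t=0.575, apex=0.406, x_land=152.464, impact vy=-2.819
  bounce: vy ← 0.58·2.819 = 1.635

1 4.586 31.669 64.665
2 2.949 10.654 106.246
3 1.710 3.584 130.363
4 0.992 1.206 144.351
5 0.575 0.406 152.464
final: 152.464 1.635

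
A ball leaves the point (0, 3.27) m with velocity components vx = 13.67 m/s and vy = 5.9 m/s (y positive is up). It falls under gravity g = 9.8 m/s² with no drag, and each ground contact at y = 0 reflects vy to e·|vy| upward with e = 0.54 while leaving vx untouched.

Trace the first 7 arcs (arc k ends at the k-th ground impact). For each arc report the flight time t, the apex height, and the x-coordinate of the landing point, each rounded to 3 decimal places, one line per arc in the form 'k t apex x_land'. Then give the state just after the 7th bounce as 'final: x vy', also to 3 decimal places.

1 1.617 5.046 22.102
2 1.096 1.471 37.084
3 0.592 0.429 45.174
4 0.320 0.125 49.543
5 0.173 0.036 51.902
6 0.093 0.011 53.176
7 0.050 0.003 53.864
final: 53.864 0.133

Arc 1: start y=3.270, vy=5.900 → t=1.617, apex=5.046, x_land=22.102, impact vy=-9.945
  bounce: vy ← 0.54·9.945 = 5.370
Arc 2: start y=0.000, vy=5.370 → t=1.096, apex=1.471, x_land=37.084, impact vy=-5.370
  bounce: vy ← 0.54·5.370 = 2.900
Arc 3: start y=0.000, vy=2.900 → t=0.592, apex=0.429, x_land=45.174, impact vy=-2.900
  bounce: vy ← 0.54·2.900 = 1.566
Arc 4: start y=0.000, vy=1.566 → t=0.320, apex=0.125, x_land=49.543, impact vy=-1.566
  bounce: vy ← 0.54·1.566 = 0.846
Arc 5: start y=0.000, vy=0.846 → t=0.173, apex=0.036, x_land=51.902, impact vy=-0.846
  bounce: vy ← 0.54·0.846 = 0.457
Arc 6: start y=0.000, vy=0.457 → t=0.093, apex=0.011, x_land=53.176, impact vy=-0.457
  bounce: vy ← 0.54·0.457 = 0.247
Arc 7: start y=0.000, vy=0.247 → t=0.050, apex=0.003, x_land=53.864, impact vy=-0.247
  bounce: vy ← 0.54·0.247 = 0.133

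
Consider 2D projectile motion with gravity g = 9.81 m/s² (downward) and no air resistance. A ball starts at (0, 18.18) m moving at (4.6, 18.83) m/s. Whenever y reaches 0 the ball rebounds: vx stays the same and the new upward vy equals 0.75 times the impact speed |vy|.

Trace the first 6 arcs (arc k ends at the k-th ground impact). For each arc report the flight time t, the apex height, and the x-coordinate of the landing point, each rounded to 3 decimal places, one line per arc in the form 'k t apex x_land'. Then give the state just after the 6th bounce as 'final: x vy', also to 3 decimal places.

Arc 1: start y=18.180, vy=18.830 → t=4.638, apex=36.252, x_land=21.335, impact vy=-26.669
  bounce: vy ← 0.75·26.669 = 20.002
Arc 2: start y=0.000, vy=20.002 → t=4.078, apex=20.392, x_land=40.093, impact vy=-20.002
  bounce: vy ← 0.75·20.002 = 15.002
Arc 3: start y=0.000, vy=15.002 → t=3.058, apex=11.470, x_land=54.162, impact vy=-15.002
  bounce: vy ← 0.75·15.002 = 11.251
Arc 4: start y=0.000, vy=11.251 → t=2.294, apex=6.452, x_land=64.714, impact vy=-11.251
  bounce: vy ← 0.75·11.251 = 8.438
Arc 5: start y=0.000, vy=8.438 → t=1.720, apex=3.629, x_land=72.627, impact vy=-8.438
  bounce: vy ← 0.75·8.438 = 6.329
Arc 6: start y=0.000, vy=6.329 → t=1.290, apex=2.041, x_land=78.563, impact vy=-6.329
  bounce: vy ← 0.75·6.329 = 4.747

1 4.638 36.252 21.335
2 4.078 20.392 40.093
3 3.058 11.470 54.162
4 2.294 6.452 64.714
5 1.720 3.629 72.627
6 1.290 2.041 78.563
final: 78.563 4.747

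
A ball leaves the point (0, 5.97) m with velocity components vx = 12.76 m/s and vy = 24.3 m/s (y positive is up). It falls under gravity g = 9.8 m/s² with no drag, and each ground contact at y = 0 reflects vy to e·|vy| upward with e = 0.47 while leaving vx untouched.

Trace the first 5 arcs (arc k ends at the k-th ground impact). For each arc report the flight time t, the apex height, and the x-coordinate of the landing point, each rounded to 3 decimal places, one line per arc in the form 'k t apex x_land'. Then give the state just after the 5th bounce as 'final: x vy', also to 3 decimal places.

1 5.194 36.097 66.272
2 2.551 7.974 98.827
3 1.199 1.761 114.128
4 0.564 0.389 121.320
5 0.265 0.086 124.699
final: 124.699 0.610

Arc 1: start y=5.970, vy=24.300 → t=5.194, apex=36.097, x_land=66.272, impact vy=-26.599
  bounce: vy ← 0.47·26.599 = 12.501
Arc 2: start y=0.000, vy=12.501 → t=2.551, apex=7.974, x_land=98.827, impact vy=-12.501
  bounce: vy ← 0.47·12.501 = 5.876
Arc 3: start y=0.000, vy=5.876 → t=1.199, apex=1.761, x_land=114.128, impact vy=-5.876
  bounce: vy ← 0.47·5.876 = 2.762
Arc 4: start y=0.000, vy=2.762 → t=0.564, apex=0.389, x_land=121.320, impact vy=-2.762
  bounce: vy ← 0.47·2.762 = 1.298
Arc 5: start y=0.000, vy=1.298 → t=0.265, apex=0.086, x_land=124.699, impact vy=-1.298
  bounce: vy ← 0.47·1.298 = 0.610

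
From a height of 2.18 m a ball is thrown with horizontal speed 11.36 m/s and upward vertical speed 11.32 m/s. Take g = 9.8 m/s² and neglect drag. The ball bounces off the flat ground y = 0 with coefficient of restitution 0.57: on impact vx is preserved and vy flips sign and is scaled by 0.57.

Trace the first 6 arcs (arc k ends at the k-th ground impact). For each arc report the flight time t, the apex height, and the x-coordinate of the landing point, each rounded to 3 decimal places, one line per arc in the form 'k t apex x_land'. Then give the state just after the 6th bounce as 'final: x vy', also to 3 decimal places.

1 2.489 8.718 28.275
2 1.521 2.832 45.548
3 0.867 0.920 55.395
4 0.494 0.299 61.007
5 0.282 0.097 64.206
6 0.161 0.032 66.029
final: 66.029 0.448

Arc 1: start y=2.180, vy=11.320 → t=2.489, apex=8.718, x_land=28.275, impact vy=-13.072
  bounce: vy ← 0.57·13.072 = 7.451
Arc 2: start y=0.000, vy=7.451 → t=1.521, apex=2.832, x_land=45.548, impact vy=-7.451
  bounce: vy ← 0.57·7.451 = 4.247
Arc 3: start y=0.000, vy=4.247 → t=0.867, apex=0.920, x_land=55.395, impact vy=-4.247
  bounce: vy ← 0.57·4.247 = 2.421
Arc 4: start y=0.000, vy=2.421 → t=0.494, apex=0.299, x_land=61.007, impact vy=-2.421
  bounce: vy ← 0.57·2.421 = 1.380
Arc 5: start y=0.000, vy=1.380 → t=0.282, apex=0.097, x_land=64.206, impact vy=-1.380
  bounce: vy ← 0.57·1.380 = 0.787
Arc 6: start y=0.000, vy=0.787 → t=0.161, apex=0.032, x_land=66.029, impact vy=-0.787
  bounce: vy ← 0.57·0.787 = 0.448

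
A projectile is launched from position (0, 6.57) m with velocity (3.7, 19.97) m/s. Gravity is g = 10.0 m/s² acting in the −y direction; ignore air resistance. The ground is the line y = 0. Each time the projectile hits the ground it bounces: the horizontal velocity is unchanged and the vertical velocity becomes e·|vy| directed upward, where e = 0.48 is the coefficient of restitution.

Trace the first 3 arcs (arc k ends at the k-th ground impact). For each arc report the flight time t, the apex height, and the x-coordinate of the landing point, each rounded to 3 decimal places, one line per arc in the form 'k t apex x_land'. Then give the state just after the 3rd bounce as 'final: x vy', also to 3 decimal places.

Arc 1: start y=6.570, vy=19.970 → t=4.300, apex=26.510, x_land=15.909, impact vy=-23.026
  bounce: vy ← 0.48·23.026 = 11.053
Arc 2: start y=0.000, vy=11.053 → t=2.211, apex=6.108, x_land=24.087, impact vy=-11.053
  bounce: vy ← 0.48·11.053 = 5.305
Arc 3: start y=0.000, vy=5.305 → t=1.061, apex=1.407, x_land=28.013, impact vy=-5.305
  bounce: vy ← 0.48·5.305 = 2.547

1 4.300 26.510 15.909
2 2.211 6.108 24.087
3 1.061 1.407 28.013
final: 28.013 2.547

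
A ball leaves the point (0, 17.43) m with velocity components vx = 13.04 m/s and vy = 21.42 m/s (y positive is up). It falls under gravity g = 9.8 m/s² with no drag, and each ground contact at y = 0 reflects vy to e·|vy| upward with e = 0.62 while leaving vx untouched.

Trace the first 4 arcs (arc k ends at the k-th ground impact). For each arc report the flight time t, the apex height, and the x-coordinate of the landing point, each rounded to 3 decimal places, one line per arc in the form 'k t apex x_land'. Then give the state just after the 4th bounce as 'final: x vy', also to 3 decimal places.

Arc 1: start y=17.430, vy=21.420 → t=5.073, apex=40.839, x_land=66.148, impact vy=-28.292
  bounce: vy ← 0.62·28.292 = 17.541
Arc 2: start y=0.000, vy=17.541 → t=3.580, apex=15.699, x_land=112.828, impact vy=-17.541
  bounce: vy ← 0.62·17.541 = 10.875
Arc 3: start y=0.000, vy=10.875 → t=2.219, apex=6.035, x_land=141.771, impact vy=-10.875
  bounce: vy ← 0.62·10.875 = 6.743
Arc 4: start y=0.000, vy=6.743 → t=1.376, apex=2.320, x_land=159.715, impact vy=-6.743
  bounce: vy ← 0.62·6.743 = 4.181

1 5.073 40.839 66.148
2 3.580 15.699 112.828
3 2.219 6.035 141.771
4 1.376 2.320 159.715
final: 159.715 4.181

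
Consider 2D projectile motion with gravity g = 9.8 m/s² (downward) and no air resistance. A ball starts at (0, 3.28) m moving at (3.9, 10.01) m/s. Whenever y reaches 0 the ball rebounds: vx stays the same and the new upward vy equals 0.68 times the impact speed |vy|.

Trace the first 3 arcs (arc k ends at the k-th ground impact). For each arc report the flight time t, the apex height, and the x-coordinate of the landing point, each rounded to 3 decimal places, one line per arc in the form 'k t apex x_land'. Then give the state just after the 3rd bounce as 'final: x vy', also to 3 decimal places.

Arc 1: start y=3.280, vy=10.010 → t=2.330, apex=8.392, x_land=9.088, impact vy=-12.825
  bounce: vy ← 0.68·12.825 = 8.721
Arc 2: start y=0.000, vy=8.721 → t=1.780, apex=3.881, x_land=16.029, impact vy=-8.721
  bounce: vy ← 0.68·8.721 = 5.930
Arc 3: start y=0.000, vy=5.930 → t=1.210, apex=1.794, x_land=20.749, impact vy=-5.930
  bounce: vy ← 0.68·5.930 = 4.033

1 2.330 8.392 9.088
2 1.780 3.881 16.029
3 1.210 1.794 20.749
final: 20.749 4.033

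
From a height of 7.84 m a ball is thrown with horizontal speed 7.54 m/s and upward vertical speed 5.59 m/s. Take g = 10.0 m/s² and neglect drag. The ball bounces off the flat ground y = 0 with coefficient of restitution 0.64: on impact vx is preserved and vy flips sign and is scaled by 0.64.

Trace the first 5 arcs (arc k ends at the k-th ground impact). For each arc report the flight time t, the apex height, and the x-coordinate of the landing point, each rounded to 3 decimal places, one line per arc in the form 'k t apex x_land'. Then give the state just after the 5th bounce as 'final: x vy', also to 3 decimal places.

1 1.930 9.402 14.555
2 1.755 3.851 27.789
3 1.123 1.577 36.260
4 0.719 0.646 41.680
5 0.460 0.265 45.150
final: 45.150 1.472

Arc 1: start y=7.840, vy=5.590 → t=1.930, apex=9.402, x_land=14.555, impact vy=-13.713
  bounce: vy ← 0.64·13.713 = 8.776
Arc 2: start y=0.000, vy=8.776 → t=1.755, apex=3.851, x_land=27.789, impact vy=-8.776
  bounce: vy ← 0.64·8.776 = 5.617
Arc 3: start y=0.000, vy=5.617 → t=1.123, apex=1.577, x_land=36.260, impact vy=-5.617
  bounce: vy ← 0.64·5.617 = 3.595
Arc 4: start y=0.000, vy=3.595 → t=0.719, apex=0.646, x_land=41.680, impact vy=-3.595
  bounce: vy ← 0.64·3.595 = 2.301
Arc 5: start y=0.000, vy=2.301 → t=0.460, apex=0.265, x_land=45.150, impact vy=-2.301
  bounce: vy ← 0.64·2.301 = 1.472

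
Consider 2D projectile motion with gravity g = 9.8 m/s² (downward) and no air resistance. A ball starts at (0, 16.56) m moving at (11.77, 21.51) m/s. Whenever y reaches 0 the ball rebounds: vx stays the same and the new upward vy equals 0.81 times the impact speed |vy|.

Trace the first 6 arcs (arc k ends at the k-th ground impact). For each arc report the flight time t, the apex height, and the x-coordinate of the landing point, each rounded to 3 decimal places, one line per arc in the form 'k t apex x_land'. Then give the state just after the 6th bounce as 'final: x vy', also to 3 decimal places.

Arc 1: start y=16.560, vy=21.510 → t=5.058, apex=40.166, x_land=59.532, impact vy=-28.058
  bounce: vy ← 0.81·28.058 = 22.727
Arc 2: start y=0.000, vy=22.727 → t=4.638, apex=26.353, x_land=114.124, impact vy=-22.727
  bounce: vy ← 0.81·22.727 = 18.409
Arc 3: start y=0.000, vy=18.409 → t=3.757, apex=17.290, x_land=158.343, impact vy=-18.409
  bounce: vy ← 0.81·18.409 = 14.911
Arc 4: start y=0.000, vy=14.911 → t=3.043, apex=11.344, x_land=194.160, impact vy=-14.911
  bounce: vy ← 0.81·14.911 = 12.078
Arc 5: start y=0.000, vy=12.078 → t=2.465, apex=7.443, x_land=223.172, impact vy=-12.078
  bounce: vy ← 0.81·12.078 = 9.783
Arc 6: start y=0.000, vy=9.783 → t=1.997, apex=4.883, x_land=246.672, impact vy=-9.783
  bounce: vy ← 0.81·9.783 = 7.924

1 5.058 40.166 59.532
2 4.638 26.353 114.124
3 3.757 17.290 158.343
4 3.043 11.344 194.160
5 2.465 7.443 223.172
6 1.997 4.883 246.672
final: 246.672 7.924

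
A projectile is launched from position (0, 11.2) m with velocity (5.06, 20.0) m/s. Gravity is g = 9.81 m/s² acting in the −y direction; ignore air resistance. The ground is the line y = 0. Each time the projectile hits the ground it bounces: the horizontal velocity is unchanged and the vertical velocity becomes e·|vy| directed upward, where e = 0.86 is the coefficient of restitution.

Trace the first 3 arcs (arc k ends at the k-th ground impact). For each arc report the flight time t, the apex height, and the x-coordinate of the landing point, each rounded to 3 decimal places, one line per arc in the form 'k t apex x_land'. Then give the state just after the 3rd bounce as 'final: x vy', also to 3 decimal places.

1 4.576 31.587 23.157
2 4.365 23.362 45.243
3 3.754 17.279 64.237
final: 64.237 15.834

Arc 1: start y=11.200, vy=20.000 → t=4.576, apex=31.587, x_land=23.157, impact vy=-24.895
  bounce: vy ← 0.86·24.895 = 21.409
Arc 2: start y=0.000, vy=21.409 → t=4.365, apex=23.362, x_land=45.243, impact vy=-21.409
  bounce: vy ← 0.86·21.409 = 18.412
Arc 3: start y=0.000, vy=18.412 → t=3.754, apex=17.279, x_land=64.237, impact vy=-18.412
  bounce: vy ← 0.86·18.412 = 15.834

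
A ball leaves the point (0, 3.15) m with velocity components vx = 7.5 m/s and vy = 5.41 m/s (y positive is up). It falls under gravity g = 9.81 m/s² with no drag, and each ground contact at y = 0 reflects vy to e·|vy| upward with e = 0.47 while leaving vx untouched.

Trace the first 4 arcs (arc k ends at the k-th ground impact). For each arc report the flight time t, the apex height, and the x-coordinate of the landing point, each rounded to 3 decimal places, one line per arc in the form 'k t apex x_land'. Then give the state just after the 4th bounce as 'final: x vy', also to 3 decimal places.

1 1.524 4.642 11.432
2 0.914 1.025 18.290
3 0.430 0.227 21.514
4 0.202 0.050 23.029
final: 23.029 0.466

Arc 1: start y=3.150, vy=5.410 → t=1.524, apex=4.642, x_land=11.432, impact vy=-9.543
  bounce: vy ← 0.47·9.543 = 4.485
Arc 2: start y=0.000, vy=4.485 → t=0.914, apex=1.025, x_land=18.290, impact vy=-4.485
  bounce: vy ← 0.47·4.485 = 2.108
Arc 3: start y=0.000, vy=2.108 → t=0.430, apex=0.227, x_land=21.514, impact vy=-2.108
  bounce: vy ← 0.47·2.108 = 0.991
Arc 4: start y=0.000, vy=0.991 → t=0.202, apex=0.050, x_land=23.029, impact vy=-0.991
  bounce: vy ← 0.47·0.991 = 0.466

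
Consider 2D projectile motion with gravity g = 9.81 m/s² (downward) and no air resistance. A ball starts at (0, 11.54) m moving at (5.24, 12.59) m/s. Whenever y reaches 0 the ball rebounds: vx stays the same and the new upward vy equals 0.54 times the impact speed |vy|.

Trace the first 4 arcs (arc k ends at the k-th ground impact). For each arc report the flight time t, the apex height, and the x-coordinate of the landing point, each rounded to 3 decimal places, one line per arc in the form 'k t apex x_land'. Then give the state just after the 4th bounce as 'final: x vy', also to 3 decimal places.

Arc 1: start y=11.540, vy=12.590 → t=3.283, apex=19.619, x_land=17.205, impact vy=-19.619
  bounce: vy ← 0.54·19.619 = 10.595
Arc 2: start y=0.000, vy=10.595 → t=2.160, apex=5.721, x_land=28.523, impact vy=-10.595
  bounce: vy ← 0.54·10.595 = 5.721
Arc 3: start y=0.000, vy=5.721 → t=1.166, apex=1.668, x_land=34.634, impact vy=-5.721
  bounce: vy ← 0.54·5.721 = 3.089
Arc 4: start y=0.000, vy=3.089 → t=0.630, apex=0.486, x_land=37.935, impact vy=-3.089
  bounce: vy ← 0.54·3.089 = 1.668

1 3.283 19.619 17.205
2 2.160 5.721 28.523
3 1.166 1.668 34.634
4 0.630 0.486 37.935
final: 37.935 1.668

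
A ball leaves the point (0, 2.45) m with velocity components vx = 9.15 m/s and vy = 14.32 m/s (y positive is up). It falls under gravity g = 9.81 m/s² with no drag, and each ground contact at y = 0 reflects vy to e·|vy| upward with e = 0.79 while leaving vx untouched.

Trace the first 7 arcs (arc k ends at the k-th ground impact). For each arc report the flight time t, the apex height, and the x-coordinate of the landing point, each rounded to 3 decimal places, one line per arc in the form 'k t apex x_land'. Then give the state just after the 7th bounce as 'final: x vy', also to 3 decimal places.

Arc 1: start y=2.450, vy=14.320 → t=3.082, apex=12.902, x_land=28.196, impact vy=-15.910
  bounce: vy ← 0.79·15.910 = 12.569
Arc 2: start y=0.000, vy=12.569 → t=2.562, apex=8.052, x_land=51.643, impact vy=-12.569
  bounce: vy ← 0.79·12.569 = 9.929
Arc 3: start y=0.000, vy=9.929 → t=2.024, apex=5.025, x_land=70.166, impact vy=-9.929
  bounce: vy ← 0.79·9.929 = 7.844
Arc 4: start y=0.000, vy=7.844 → t=1.599, apex=3.136, x_land=84.799, impact vy=-7.844
  bounce: vy ← 0.79·7.844 = 6.197
Arc 5: start y=0.000, vy=6.197 → t=1.263, apex=1.957, x_land=96.359, impact vy=-6.197
  bounce: vy ← 0.79·6.197 = 4.896
Arc 6: start y=0.000, vy=4.896 → t=0.998, apex=1.222, x_land=105.492, impact vy=-4.896
  bounce: vy ← 0.79·4.896 = 3.868
Arc 7: start y=0.000, vy=3.868 → t=0.788, apex=0.762, x_land=112.706, impact vy=-3.868
  bounce: vy ← 0.79·3.868 = 3.055

1 3.082 12.902 28.196
2 2.562 8.052 51.643
3 2.024 5.025 70.166
4 1.599 3.136 84.799
5 1.263 1.957 96.359
6 0.998 1.222 105.492
7 0.788 0.762 112.706
final: 112.706 3.055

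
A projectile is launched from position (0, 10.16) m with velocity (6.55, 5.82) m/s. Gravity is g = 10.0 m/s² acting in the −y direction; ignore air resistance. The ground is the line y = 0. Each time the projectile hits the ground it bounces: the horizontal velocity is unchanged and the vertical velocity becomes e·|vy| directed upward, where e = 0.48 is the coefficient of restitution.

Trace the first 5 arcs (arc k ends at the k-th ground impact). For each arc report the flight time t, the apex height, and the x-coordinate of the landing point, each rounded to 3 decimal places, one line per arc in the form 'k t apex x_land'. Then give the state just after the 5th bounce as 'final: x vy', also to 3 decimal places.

1 2.122 11.854 13.897
2 1.478 2.731 23.579
3 0.710 0.629 28.226
4 0.341 0.145 30.457
5 0.163 0.033 31.528
final: 31.528 0.392

Arc 1: start y=10.160, vy=5.820 → t=2.122, apex=11.854, x_land=13.897, impact vy=-15.397
  bounce: vy ← 0.48·15.397 = 7.391
Arc 2: start y=0.000, vy=7.391 → t=1.478, apex=2.731, x_land=23.579, impact vy=-7.391
  bounce: vy ← 0.48·7.391 = 3.548
Arc 3: start y=0.000, vy=3.548 → t=0.710, apex=0.629, x_land=28.226, impact vy=-3.548
  bounce: vy ← 0.48·3.548 = 1.703
Arc 4: start y=0.000, vy=1.703 → t=0.341, apex=0.145, x_land=30.457, impact vy=-1.703
  bounce: vy ← 0.48·1.703 = 0.817
Arc 5: start y=0.000, vy=0.817 → t=0.163, apex=0.033, x_land=31.528, impact vy=-0.817
  bounce: vy ← 0.48·0.817 = 0.392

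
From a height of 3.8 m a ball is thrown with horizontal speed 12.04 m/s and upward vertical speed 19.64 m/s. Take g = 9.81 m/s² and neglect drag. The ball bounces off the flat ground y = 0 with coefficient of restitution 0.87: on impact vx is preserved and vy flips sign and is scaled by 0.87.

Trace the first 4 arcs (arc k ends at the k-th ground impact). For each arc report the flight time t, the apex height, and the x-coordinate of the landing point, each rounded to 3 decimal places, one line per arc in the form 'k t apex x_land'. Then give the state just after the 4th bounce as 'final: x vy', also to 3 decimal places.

1 4.189 23.460 50.436
2 3.805 17.757 96.252
3 3.311 13.440 136.112
4 2.880 10.173 170.791
final: 170.791 12.291

Arc 1: start y=3.800, vy=19.640 → t=4.189, apex=23.460, x_land=50.436, impact vy=-21.454
  bounce: vy ← 0.87·21.454 = 18.665
Arc 2: start y=0.000, vy=18.665 → t=3.805, apex=17.757, x_land=96.252, impact vy=-18.665
  bounce: vy ← 0.87·18.665 = 16.239
Arc 3: start y=0.000, vy=16.239 → t=3.311, apex=13.440, x_land=136.112, impact vy=-16.239
  bounce: vy ← 0.87·16.239 = 14.128
Arc 4: start y=0.000, vy=14.128 → t=2.880, apex=10.173, x_land=170.791, impact vy=-14.128
  bounce: vy ← 0.87·14.128 = 12.291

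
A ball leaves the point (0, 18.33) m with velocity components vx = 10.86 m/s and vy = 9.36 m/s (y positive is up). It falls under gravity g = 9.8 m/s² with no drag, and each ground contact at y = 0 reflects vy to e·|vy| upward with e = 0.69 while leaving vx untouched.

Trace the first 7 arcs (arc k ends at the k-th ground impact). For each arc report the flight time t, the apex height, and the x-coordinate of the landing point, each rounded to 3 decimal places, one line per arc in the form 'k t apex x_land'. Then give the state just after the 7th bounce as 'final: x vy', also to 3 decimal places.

Arc 1: start y=18.330, vy=9.360 → t=3.112, apex=22.800, x_land=33.798, impact vy=-21.139
  bounce: vy ← 0.69·21.139 = 14.586
Arc 2: start y=0.000, vy=14.586 → t=2.977, apex=10.855, x_land=66.126, impact vy=-14.586
  bounce: vy ← 0.69·14.586 = 10.065
Arc 3: start y=0.000, vy=10.065 → t=2.054, apex=5.168, x_land=88.433, impact vy=-10.065
  bounce: vy ← 0.69·10.065 = 6.945
Arc 4: start y=0.000, vy=6.945 → t=1.417, apex=2.461, x_land=103.824, impact vy=-6.945
  bounce: vy ← 0.69·6.945 = 4.792
Arc 5: start y=0.000, vy=4.792 → t=0.978, apex=1.171, x_land=114.444, impact vy=-4.792
  bounce: vy ← 0.69·4.792 = 3.306
Arc 6: start y=0.000, vy=3.306 → t=0.675, apex=0.558, x_land=121.772, impact vy=-3.306
  bounce: vy ← 0.69·3.306 = 2.281
Arc 7: start y=0.000, vy=2.281 → t=0.466, apex=0.266, x_land=126.828, impact vy=-2.281
  bounce: vy ← 0.69·2.281 = 1.574

1 3.112 22.800 33.798
2 2.977 10.855 66.126
3 2.054 5.168 88.433
4 1.417 2.461 103.824
5 0.978 1.171 114.444
6 0.675 0.558 121.772
7 0.466 0.266 126.828
final: 126.828 1.574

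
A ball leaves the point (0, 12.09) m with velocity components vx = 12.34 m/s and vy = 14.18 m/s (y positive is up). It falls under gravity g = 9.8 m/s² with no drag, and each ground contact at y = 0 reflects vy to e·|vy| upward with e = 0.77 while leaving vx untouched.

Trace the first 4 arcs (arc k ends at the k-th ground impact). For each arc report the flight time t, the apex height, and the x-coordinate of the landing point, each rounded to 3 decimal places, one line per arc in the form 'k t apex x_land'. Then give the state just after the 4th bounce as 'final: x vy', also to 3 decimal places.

Arc 1: start y=12.090, vy=14.180 → t=3.583, apex=22.349, x_land=44.209, impact vy=-20.929
  bounce: vy ← 0.77·20.929 = 16.116
Arc 2: start y=0.000, vy=16.116 → t=3.289, apex=13.251, x_land=84.794, impact vy=-16.116
  bounce: vy ← 0.77·16.116 = 12.409
Arc 3: start y=0.000, vy=12.409 → t=2.532, apex=7.856, x_land=116.044, impact vy=-12.409
  bounce: vy ← 0.77·12.409 = 9.555
Arc 4: start y=0.000, vy=9.555 → t=1.950, apex=4.658, x_land=140.107, impact vy=-9.555
  bounce: vy ← 0.77·9.555 = 7.357

1 3.583 22.349 44.209
2 3.289 13.251 84.794
3 2.532 7.856 116.044
4 1.950 4.658 140.107
final: 140.107 7.357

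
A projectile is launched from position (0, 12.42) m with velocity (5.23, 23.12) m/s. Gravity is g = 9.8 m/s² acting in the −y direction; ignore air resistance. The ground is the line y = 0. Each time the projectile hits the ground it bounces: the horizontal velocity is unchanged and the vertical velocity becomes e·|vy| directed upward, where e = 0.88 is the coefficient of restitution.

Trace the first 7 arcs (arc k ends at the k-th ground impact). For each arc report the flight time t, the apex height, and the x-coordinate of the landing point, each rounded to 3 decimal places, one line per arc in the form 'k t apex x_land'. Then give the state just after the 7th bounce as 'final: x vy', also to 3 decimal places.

Arc 1: start y=12.420, vy=23.120 → t=5.205, apex=39.692, x_land=27.224, impact vy=-27.892
  bounce: vy ← 0.88·27.892 = 24.545
Arc 2: start y=0.000, vy=24.545 → t=5.009, apex=30.738, x_land=53.422, impact vy=-24.545
  bounce: vy ← 0.88·24.545 = 21.600
Arc 3: start y=0.000, vy=21.600 → t=4.408, apex=23.803, x_land=76.476, impact vy=-21.600
  bounce: vy ← 0.88·21.600 = 19.008
Arc 4: start y=0.000, vy=19.008 → t=3.879, apex=18.433, x_land=96.764, impact vy=-19.008
  bounce: vy ← 0.88·19.008 = 16.727
Arc 5: start y=0.000, vy=16.727 → t=3.414, apex=14.275, x_land=114.617, impact vy=-16.727
  bounce: vy ← 0.88·16.727 = 14.720
Arc 6: start y=0.000, vy=14.720 → t=3.004, apex=11.054, x_land=130.328, impact vy=-14.720
  bounce: vy ← 0.88·14.720 = 12.953
Arc 7: start y=0.000, vy=12.953 → t=2.644, apex=8.560, x_land=144.153, impact vy=-12.953
  bounce: vy ← 0.88·12.953 = 11.399

1 5.205 39.692 27.224
2 5.009 30.738 53.422
3 4.408 23.803 76.476
4 3.879 18.433 96.764
5 3.414 14.275 114.617
6 3.004 11.054 130.328
7 2.644 8.560 144.153
final: 144.153 11.399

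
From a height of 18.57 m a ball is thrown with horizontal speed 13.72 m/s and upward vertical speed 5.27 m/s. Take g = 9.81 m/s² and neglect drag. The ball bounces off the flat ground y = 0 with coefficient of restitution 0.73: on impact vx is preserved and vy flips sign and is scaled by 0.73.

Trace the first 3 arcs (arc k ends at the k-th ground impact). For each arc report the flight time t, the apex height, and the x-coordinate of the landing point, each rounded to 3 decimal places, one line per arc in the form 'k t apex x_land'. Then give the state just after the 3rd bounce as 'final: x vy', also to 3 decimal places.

1 2.556 19.986 35.065
2 2.947 10.650 75.499
3 2.151 5.676 105.016
final: 105.016 7.703

Arc 1: start y=18.570, vy=5.270 → t=2.556, apex=19.986, x_land=35.065, impact vy=-19.802
  bounce: vy ← 0.73·19.802 = 14.455
Arc 2: start y=0.000, vy=14.455 → t=2.947, apex=10.650, x_land=75.499, impact vy=-14.455
  bounce: vy ← 0.73·14.455 = 10.552
Arc 3: start y=0.000, vy=10.552 → t=2.151, apex=5.676, x_land=105.016, impact vy=-10.552
  bounce: vy ← 0.73·10.552 = 7.703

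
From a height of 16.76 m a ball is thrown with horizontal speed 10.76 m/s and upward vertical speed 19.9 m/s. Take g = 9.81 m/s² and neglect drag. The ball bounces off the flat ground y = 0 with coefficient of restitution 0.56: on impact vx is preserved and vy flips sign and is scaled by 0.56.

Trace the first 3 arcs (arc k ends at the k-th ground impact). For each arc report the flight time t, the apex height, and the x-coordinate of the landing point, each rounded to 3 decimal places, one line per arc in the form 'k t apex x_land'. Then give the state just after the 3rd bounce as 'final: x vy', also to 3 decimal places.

1 4.773 36.944 51.357
2 3.074 11.586 84.431
3 1.721 3.633 102.952
final: 102.952 4.728

Arc 1: start y=16.760, vy=19.900 → t=4.773, apex=36.944, x_land=51.357, impact vy=-26.923
  bounce: vy ← 0.56·26.923 = 15.077
Arc 2: start y=0.000, vy=15.077 → t=3.074, apex=11.586, x_land=84.431, impact vy=-15.077
  bounce: vy ← 0.56·15.077 = 8.443
Arc 3: start y=0.000, vy=8.443 → t=1.721, apex=3.633, x_land=102.952, impact vy=-8.443
  bounce: vy ← 0.56·8.443 = 4.728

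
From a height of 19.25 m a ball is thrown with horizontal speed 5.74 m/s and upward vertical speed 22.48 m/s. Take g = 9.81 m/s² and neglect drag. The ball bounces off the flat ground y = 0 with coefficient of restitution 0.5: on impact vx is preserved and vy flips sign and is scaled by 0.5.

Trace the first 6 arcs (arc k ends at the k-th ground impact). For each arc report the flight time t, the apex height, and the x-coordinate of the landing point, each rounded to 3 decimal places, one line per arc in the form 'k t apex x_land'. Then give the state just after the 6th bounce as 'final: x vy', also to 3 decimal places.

Arc 1: start y=19.250, vy=22.480 → t=5.321, apex=45.007, x_land=30.541, impact vy=-29.716
  bounce: vy ← 0.5·29.716 = 14.858
Arc 2: start y=0.000, vy=14.858 → t=3.029, apex=11.252, x_land=47.928, impact vy=-14.858
  bounce: vy ← 0.5·14.858 = 7.429
Arc 3: start y=0.000, vy=7.429 → t=1.515, apex=2.813, x_land=56.622, impact vy=-7.429
  bounce: vy ← 0.5·7.429 = 3.714
Arc 4: start y=0.000, vy=3.714 → t=0.757, apex=0.703, x_land=60.968, impact vy=-3.714
  bounce: vy ← 0.5·3.714 = 1.857
Arc 5: start y=0.000, vy=1.857 → t=0.379, apex=0.176, x_land=63.142, impact vy=-1.857
  bounce: vy ← 0.5·1.857 = 0.929
Arc 6: start y=0.000, vy=0.929 → t=0.189, apex=0.044, x_land=64.229, impact vy=-0.929
  bounce: vy ← 0.5·0.929 = 0.464

1 5.321 45.007 30.541
2 3.029 11.252 47.928
3 1.515 2.813 56.622
4 0.757 0.703 60.968
5 0.379 0.176 63.142
6 0.189 0.044 64.229
final: 64.229 0.464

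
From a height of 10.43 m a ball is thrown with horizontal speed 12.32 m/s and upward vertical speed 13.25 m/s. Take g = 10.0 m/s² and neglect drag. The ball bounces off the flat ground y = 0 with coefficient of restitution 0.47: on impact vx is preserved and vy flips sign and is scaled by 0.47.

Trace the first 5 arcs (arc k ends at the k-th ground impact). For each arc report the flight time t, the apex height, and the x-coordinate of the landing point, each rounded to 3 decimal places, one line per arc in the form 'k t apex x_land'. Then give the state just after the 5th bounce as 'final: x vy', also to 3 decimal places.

1 3.285 19.208 40.471
2 1.842 4.243 63.170
3 0.866 0.937 73.838
4 0.407 0.207 78.852
5 0.191 0.046 81.209
final: 81.209 0.450

Arc 1: start y=10.430, vy=13.250 → t=3.285, apex=19.208, x_land=40.471, impact vy=-19.600
  bounce: vy ← 0.47·19.600 = 9.212
Arc 2: start y=0.000, vy=9.212 → t=1.842, apex=4.243, x_land=63.170, impact vy=-9.212
  bounce: vy ← 0.47·9.212 = 4.330
Arc 3: start y=0.000, vy=4.330 → t=0.866, apex=0.937, x_land=73.838, impact vy=-4.330
  bounce: vy ← 0.47·4.330 = 2.035
Arc 4: start y=0.000, vy=2.035 → t=0.407, apex=0.207, x_land=78.852, impact vy=-2.035
  bounce: vy ← 0.47·2.035 = 0.956
Arc 5: start y=0.000, vy=0.956 → t=0.191, apex=0.046, x_land=81.209, impact vy=-0.956
  bounce: vy ← 0.47·0.956 = 0.450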